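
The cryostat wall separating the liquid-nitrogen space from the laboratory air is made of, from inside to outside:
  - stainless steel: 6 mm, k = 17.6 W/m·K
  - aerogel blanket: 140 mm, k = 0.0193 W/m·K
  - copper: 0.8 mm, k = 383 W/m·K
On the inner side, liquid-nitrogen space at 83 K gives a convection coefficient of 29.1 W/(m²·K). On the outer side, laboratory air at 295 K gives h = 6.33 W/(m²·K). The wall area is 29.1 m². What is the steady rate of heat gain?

Q ≈ 828 W

Using the resistance-network approach (series):
R_inner film = 1/(h_i·A) = 1/(29.1×29.1) = 0.001181 K/W
R_stainless steel = L/(kA) = 0.006/(17.6×29.1) = 1.172×10^-5 K/W
R_aerogel blanket = L/(kA) = 0.14/(0.0193×29.1) = 0.2493 K/W
R_copper = L/(kA) = 0.0008/(383×29.1) = 7.178×10^-8 K/W
R_outer film = 1/(h_o·A) = 1/(6.33×29.1) = 0.005429 K/W
R_total = 0.2559 K/W
Q = ΔT / R_total = 212 / 0.2559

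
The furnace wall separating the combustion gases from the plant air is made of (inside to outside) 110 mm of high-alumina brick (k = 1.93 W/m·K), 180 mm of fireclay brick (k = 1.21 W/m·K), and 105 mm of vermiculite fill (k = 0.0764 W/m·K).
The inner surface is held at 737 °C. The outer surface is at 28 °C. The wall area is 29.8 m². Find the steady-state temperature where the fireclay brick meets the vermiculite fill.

Series thermal resistances:
R_high-alumina brick = L/(kA) = 0.11/(1.93×29.8) = 0.001913 K/W
R_fireclay brick = L/(kA) = 0.18/(1.21×29.8) = 0.004992 K/W
R_vermiculite fill = L/(kA) = 0.105/(0.0764×29.8) = 0.04612 K/W
R_total = 0.05302 K/W;  Q = ΔT/R_total = 709/0.05302 = 13370 W
T_interface = T_inner − Q·ΣR(inner→interface) = 737 − 13400×0.006905

T ≈ 645 °C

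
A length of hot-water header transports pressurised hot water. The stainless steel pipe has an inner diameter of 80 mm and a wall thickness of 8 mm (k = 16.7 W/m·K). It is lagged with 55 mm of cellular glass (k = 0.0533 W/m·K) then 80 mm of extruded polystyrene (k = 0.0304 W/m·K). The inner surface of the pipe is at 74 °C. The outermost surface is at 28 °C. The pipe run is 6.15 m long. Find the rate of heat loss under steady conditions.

Q ≈ 53.5 W

Treating each annulus and film as a series resistance:
R_stainless steel pipe wall = ln(48/40)/(2π×16.7×6.15) = 2.825×10^-4 K/W
R_cellular glass = ln(103/48)/(2π×0.0533×6.15) = 0.3707 K/W
R_extruded polystyrene = ln(183/103)/(2π×0.0304×6.15) = 0.4893 K/W
R_total = 0.8603 K/W
Q = ΔT/R_total = 46/0.8603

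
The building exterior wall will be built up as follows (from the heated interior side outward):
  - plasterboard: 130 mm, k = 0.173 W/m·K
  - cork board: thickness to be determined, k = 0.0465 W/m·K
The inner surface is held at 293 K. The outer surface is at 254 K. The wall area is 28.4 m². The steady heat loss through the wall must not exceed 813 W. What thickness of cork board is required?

L ≈ 28.4 mm

Model the wall as resistances in series:
R_plasterboard = L/(kA) = 0.13/(0.173×28.4) = 0.02646 K/W
Sum of the known resistances R_other = 0.02646 K/W
Required total resistance R_tot = ΔT/Q_allow = 39/813 = 0.04797 K/W
R_cork board = R_tot − R_other = 0.02151 K/W
L = R·k·A = 0.02151×0.0465×28.4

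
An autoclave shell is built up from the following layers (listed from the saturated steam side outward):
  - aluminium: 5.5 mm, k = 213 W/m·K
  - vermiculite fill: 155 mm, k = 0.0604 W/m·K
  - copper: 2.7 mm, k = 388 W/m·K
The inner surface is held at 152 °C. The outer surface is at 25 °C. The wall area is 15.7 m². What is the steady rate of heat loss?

Thermal resistances in series:
R_aluminium = L/(kA) = 0.0055/(213×15.7) = 1.645×10^-6 K/W
R_vermiculite fill = L/(kA) = 0.155/(0.0604×15.7) = 0.1635 K/W
R_copper = L/(kA) = 0.0027/(388×15.7) = 4.432×10^-7 K/W
R_total = 0.1635 K/W
Q = ΔT / R_total = 127 / 0.1635

Q ≈ 777 W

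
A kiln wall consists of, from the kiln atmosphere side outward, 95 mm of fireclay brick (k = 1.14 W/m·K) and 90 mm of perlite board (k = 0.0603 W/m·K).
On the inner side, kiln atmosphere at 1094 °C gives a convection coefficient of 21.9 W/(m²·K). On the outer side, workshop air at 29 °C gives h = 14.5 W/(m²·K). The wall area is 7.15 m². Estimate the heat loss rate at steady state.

Using the resistance-network approach (series):
R_inner film = 1/(h_i·A) = 1/(21.9×7.15) = 0.006386 K/W
R_fireclay brick = L/(kA) = 0.095/(1.14×7.15) = 0.01166 K/W
R_perlite board = L/(kA) = 0.09/(0.0603×7.15) = 0.2087 K/W
R_outer film = 1/(h_o·A) = 1/(14.5×7.15) = 0.009646 K/W
R_total = 0.2364 K/W
Q = ΔT / R_total = 1065 / 0.2364

Q ≈ 4500 W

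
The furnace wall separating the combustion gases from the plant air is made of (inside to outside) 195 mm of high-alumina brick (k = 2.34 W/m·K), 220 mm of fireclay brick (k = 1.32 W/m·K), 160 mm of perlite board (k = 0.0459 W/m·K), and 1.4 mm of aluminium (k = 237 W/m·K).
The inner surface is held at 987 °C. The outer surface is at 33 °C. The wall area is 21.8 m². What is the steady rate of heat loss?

Treating each layer as a thermal resistance in series:
R_high-alumina brick = L/(kA) = 0.195/(2.34×21.8) = 0.003823 K/W
R_fireclay brick = L/(kA) = 0.22/(1.32×21.8) = 0.007645 K/W
R_perlite board = L/(kA) = 0.16/(0.0459×21.8) = 0.1599 K/W
R_aluminium = L/(kA) = 0.0014/(237×21.8) = 2.71×10^-7 K/W
R_total = 0.1714 K/W
Q = ΔT / R_total = 954 / 0.1714

Q ≈ 5570 W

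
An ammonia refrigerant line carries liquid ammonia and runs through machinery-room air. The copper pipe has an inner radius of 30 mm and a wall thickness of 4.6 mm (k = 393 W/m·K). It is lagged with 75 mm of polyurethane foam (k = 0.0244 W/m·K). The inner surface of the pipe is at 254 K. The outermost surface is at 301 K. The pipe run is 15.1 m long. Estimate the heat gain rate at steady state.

Radial resistances (cylindrical: R_cond = ln(r_o/r_i)/(2πkL), R_conv = 1/(h·2πrL)):
R_copper pipe wall = ln(34.6/30)/(2π×393×15.1) = 3.826×10^-6 K/W
R_polyurethane foam = ln(109.6/34.6)/(2π×0.0244×15.1) = 0.4981 K/W
R_total = 0.4981 K/W
Q = ΔT/R_total = 47/0.4981

Q ≈ 94.4 W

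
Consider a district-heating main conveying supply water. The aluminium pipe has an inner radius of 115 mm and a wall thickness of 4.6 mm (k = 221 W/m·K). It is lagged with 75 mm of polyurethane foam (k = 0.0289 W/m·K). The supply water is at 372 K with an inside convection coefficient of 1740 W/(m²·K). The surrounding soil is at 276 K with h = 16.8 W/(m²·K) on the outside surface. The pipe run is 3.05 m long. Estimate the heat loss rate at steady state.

Radial resistances (cylindrical: R_cond = ln(r_o/r_i)/(2πkL), R_conv = 1/(h·2πrL)):
R_inner film = 1/(h_i·2πr₁L) = 1/(1740×2π×0.115×3.05) = 2.608×10^-4 K/W
R_aluminium pipe wall = ln(119.6/115)/(2π×221×3.05) = 9.261×10^-6 K/W
R_polyurethane foam = ln(194.6/119.6)/(2π×0.0289×3.05) = 0.879 K/W
R_outer film = 1/(h_o·2πr_oL) = 1/(16.8×2π×0.1946×3.05) = 0.01596 K/W
R_total = 0.8952 K/W
Q = ΔT/R_total = 96/0.8952

Q ≈ 107 W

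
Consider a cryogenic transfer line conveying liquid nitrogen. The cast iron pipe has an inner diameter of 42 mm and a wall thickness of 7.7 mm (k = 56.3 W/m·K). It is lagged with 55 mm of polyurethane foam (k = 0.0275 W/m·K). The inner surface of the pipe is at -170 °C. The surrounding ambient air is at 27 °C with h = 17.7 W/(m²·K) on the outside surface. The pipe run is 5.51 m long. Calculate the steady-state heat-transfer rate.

For a radial system each layer contributes R = ln(r_out/r_in)/(2πkL); films add R = 1/(hA).
R_cast iron pipe wall = ln(28.7/21)/(2π×56.3×5.51) = 1.603×10^-4 K/W
R_polyurethane foam = ln(83.7/28.7)/(2π×0.0275×5.51) = 1.124 K/W
R_outer film = 1/(h_o·2πr_oL) = 1/(17.7×2π×0.0837×5.51) = 0.0195 K/W
R_total = 1.144 K/W
Q = ΔT/R_total = 197/1.144

Q ≈ 172 W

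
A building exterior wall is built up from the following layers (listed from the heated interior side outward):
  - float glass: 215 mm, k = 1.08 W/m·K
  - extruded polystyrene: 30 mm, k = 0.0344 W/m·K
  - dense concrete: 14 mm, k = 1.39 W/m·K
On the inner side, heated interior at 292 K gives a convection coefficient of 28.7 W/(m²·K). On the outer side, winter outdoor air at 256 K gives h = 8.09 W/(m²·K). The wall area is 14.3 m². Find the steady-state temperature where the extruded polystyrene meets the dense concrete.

T ≈ 260 K

Model the wall as resistances in series:
R_inner film = 1/(h_i·A) = 1/(28.7×14.3) = 0.002437 K/W
R_float glass = L/(kA) = 0.215/(1.08×14.3) = 0.01392 K/W
R_extruded polystyrene = L/(kA) = 0.03/(0.0344×14.3) = 0.06099 K/W
R_dense concrete = L/(kA) = 0.014/(1.39×14.3) = 7.043×10^-4 K/W
R_outer film = 1/(h_o·A) = 1/(8.09×14.3) = 0.008644 K/W
R_total = 0.08669 K/W;  Q = ΔT/R_total = 36/0.08669 = 415.3 W
T_interface = T_inner − Q·ΣR(inner→interface) = 292 − 415×0.07734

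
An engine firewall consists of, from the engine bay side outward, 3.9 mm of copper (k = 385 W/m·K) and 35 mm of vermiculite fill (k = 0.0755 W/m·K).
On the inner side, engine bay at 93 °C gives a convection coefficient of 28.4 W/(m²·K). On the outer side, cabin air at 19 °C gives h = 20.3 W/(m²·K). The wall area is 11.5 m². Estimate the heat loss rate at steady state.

Q ≈ 1550 W

Treating each layer as a thermal resistance in series:
R_inner film = 1/(h_i·A) = 1/(28.4×11.5) = 0.003062 K/W
R_copper = L/(kA) = 0.0039/(385×11.5) = 8.809×10^-7 K/W
R_vermiculite fill = L/(kA) = 0.035/(0.0755×11.5) = 0.04031 K/W
R_outer film = 1/(h_o·A) = 1/(20.3×11.5) = 0.004284 K/W
R_total = 0.04766 K/W
Q = ΔT / R_total = 74 / 0.04766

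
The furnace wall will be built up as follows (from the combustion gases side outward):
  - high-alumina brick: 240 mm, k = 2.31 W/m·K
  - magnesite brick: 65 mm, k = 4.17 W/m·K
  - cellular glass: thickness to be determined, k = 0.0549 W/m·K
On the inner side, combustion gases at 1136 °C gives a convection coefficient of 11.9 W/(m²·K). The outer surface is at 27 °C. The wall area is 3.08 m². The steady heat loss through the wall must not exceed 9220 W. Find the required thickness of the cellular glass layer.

L ≈ 9.17 mm

Thermal resistances in series:
R_inner film = 1/(h_i·A) = 1/(11.9×3.08) = 0.02728 K/W
R_high-alumina brick = L/(kA) = 0.24/(2.31×3.08) = 0.03373 K/W
R_magnesite brick = L/(kA) = 0.065/(4.17×3.08) = 0.005061 K/W
Sum of the known resistances R_other = 0.06608 K/W
Required total resistance R_tot = ΔT/Q_allow = 1109/9220 = 0.1203 K/W
R_cellular glass = R_tot − R_other = 0.0542 K/W
L = R·k·A = 0.0542×0.0549×3.08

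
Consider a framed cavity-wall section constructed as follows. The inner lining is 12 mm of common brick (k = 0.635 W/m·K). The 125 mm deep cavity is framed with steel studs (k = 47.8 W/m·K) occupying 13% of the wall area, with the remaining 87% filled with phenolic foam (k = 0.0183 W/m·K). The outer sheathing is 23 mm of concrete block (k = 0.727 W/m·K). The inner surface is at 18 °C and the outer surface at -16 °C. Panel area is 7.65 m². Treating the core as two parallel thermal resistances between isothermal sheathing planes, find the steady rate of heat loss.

Sheathing layers in series; stud and cavity paths in parallel between them.
R_inner = 0.012/(0.635×7.65) = 0.00247 K/W
R_stud  = 0.125/(47.8×0.13×7.65) = 0.00263 K/W
R_cav   = 0.125/(0.0183×0.87×7.65) = 1.026 K/W
1/R_core = 1/R_stud + 1/R_cav → R_core = 0.002623 K/W
R_outer = 0.023/(0.727×7.65) = 0.004136 K/W
R_total = 0.009229 K/W
Q = ΔT/R_total = 34/0.009229

Q ≈ 3680 W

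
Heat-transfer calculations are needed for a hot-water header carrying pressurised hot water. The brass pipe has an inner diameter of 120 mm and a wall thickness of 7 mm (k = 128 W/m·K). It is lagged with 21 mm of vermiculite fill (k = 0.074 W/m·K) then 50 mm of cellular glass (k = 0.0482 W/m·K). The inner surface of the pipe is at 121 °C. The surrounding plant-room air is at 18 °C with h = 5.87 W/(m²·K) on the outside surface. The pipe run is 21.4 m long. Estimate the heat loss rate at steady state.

Q ≈ 972 W

For a radial system each layer contributes R = ln(r_out/r_in)/(2πkL); films add R = 1/(hA).
R_brass pipe wall = ln(67/60)/(2π×128×21.4) = 6.412×10^-6 K/W
R_vermiculite fill = ln(88/67)/(2π×0.074×21.4) = 0.0274 K/W
R_cellular glass = ln(138/88)/(2π×0.0482×21.4) = 0.06942 K/W
R_outer film = 1/(h_o·2πr_oL) = 1/(5.87×2π×0.138×21.4) = 0.009181 K/W
R_total = 0.106 K/W
Q = ΔT/R_total = 103/0.106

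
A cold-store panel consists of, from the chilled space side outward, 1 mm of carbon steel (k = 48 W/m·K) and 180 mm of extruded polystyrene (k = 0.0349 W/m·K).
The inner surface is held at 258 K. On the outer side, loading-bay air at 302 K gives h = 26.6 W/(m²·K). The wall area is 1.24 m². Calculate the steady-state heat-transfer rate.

Q ≈ 10.5 W

Using the resistance-network approach (series):
R_carbon steel = L/(kA) = 0.001/(48×1.24) = 1.68×10^-5 K/W
R_extruded polystyrene = L/(kA) = 0.18/(0.0349×1.24) = 4.159 K/W
R_outer film = 1/(h_o·A) = 1/(26.6×1.24) = 0.03032 K/W
R_total = 4.19 K/W
Q = ΔT / R_total = 44 / 4.19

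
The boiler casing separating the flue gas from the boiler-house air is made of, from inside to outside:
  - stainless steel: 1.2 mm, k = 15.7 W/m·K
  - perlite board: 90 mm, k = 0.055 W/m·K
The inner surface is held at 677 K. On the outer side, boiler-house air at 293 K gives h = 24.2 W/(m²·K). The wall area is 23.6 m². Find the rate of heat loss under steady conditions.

Q ≈ 5400 W

Model the wall as resistances in series:
R_stainless steel = L/(kA) = 0.0012/(15.7×23.6) = 3.239×10^-6 K/W
R_perlite board = L/(kA) = 0.09/(0.055×23.6) = 0.06934 K/W
R_outer film = 1/(h_o·A) = 1/(24.2×23.6) = 0.001751 K/W
R_total = 0.07109 K/W
Q = ΔT / R_total = 384 / 0.07109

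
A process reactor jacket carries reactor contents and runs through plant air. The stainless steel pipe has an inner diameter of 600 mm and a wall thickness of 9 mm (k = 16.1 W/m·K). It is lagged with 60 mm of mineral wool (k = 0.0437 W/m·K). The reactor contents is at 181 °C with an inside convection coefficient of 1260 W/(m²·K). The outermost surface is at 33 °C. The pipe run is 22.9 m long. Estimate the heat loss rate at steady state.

Q ≈ 5240 W

Per-layer cylindrical resistances, series-summed:
R_inner film = 1/(h_i·2πr₁L) = 1/(1260×2π×0.3×22.9) = 1.839×10^-5 K/W
R_stainless steel pipe wall = ln(309/300)/(2π×16.1×22.9) = 1.276×10^-5 K/W
R_mineral wool = ln(369/309)/(2π×0.0437×22.9) = 0.02822 K/W
R_total = 0.02825 K/W
Q = ΔT/R_total = 148/0.02825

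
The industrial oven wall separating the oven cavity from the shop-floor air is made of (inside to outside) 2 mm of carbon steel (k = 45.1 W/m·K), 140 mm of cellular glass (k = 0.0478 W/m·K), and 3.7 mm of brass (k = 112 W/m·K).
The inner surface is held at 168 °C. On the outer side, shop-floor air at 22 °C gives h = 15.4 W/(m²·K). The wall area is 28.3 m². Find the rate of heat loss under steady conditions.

Model the wall as resistances in series:
R_carbon steel = L/(kA) = 0.002/(45.1×28.3) = 1.567×10^-6 K/W
R_cellular glass = L/(kA) = 0.14/(0.0478×28.3) = 0.1035 K/W
R_brass = L/(kA) = 0.0037/(112×28.3) = 1.167×10^-6 K/W
R_outer film = 1/(h_o·A) = 1/(15.4×28.3) = 0.002295 K/W
R_total = 0.1058 K/W
Q = ΔT / R_total = 146 / 0.1058

Q ≈ 1380 W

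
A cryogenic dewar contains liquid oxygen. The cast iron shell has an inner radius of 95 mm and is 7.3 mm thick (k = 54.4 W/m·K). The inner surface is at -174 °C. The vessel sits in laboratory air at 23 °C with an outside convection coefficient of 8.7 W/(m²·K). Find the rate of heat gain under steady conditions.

Q ≈ 225 W

Spherical conduction: R = (1/r_in − 1/r_out)/(4πk) per layer; series-sum.
R_cast iron shell = (1/0.095 − 1/0.1023)/(4π×54.4) = 0.001099 K/W
R_outer film = 1/(h·4πr_o²) = 1/(8.7×4π×0.1023²) = 0.874 K/W
R_total = 0.8751 K/W
Q = ΔT/R_total = 197/0.8751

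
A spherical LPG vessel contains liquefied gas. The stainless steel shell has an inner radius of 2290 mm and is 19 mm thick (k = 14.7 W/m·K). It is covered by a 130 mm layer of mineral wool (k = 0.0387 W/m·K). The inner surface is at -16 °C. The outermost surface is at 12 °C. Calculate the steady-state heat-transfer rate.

Spherical conduction: R = (1/r_in − 1/r_out)/(4πk) per layer; series-sum.
R_stainless steel shell = (1/2.29 − 1/2.309)/(4π×14.7) = 1.945×10^-5 K/W
R_mineral wool = (1/2.309 − 1/2.439)/(4π×0.0387) = 0.04747 K/W
R_total = 0.04749 K/W
Q = ΔT/R_total = 28/0.04749

Q ≈ 590 W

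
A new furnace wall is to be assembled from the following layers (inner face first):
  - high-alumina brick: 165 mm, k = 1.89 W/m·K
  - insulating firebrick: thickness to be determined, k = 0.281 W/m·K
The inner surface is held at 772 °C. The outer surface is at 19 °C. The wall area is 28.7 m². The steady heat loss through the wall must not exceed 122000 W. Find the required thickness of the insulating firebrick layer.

L ≈ 25.2 mm

Model the wall as resistances in series:
R_high-alumina brick = L/(kA) = 0.165/(1.89×28.7) = 0.003042 K/W
Sum of the known resistances R_other = 0.003042 K/W
Required total resistance R_tot = ΔT/Q_allow = 753/122000 = 0.006172 K/W
R_insulating firebrick = R_tot − R_other = 0.00313 K/W
L = R·k·A = 0.00313×0.281×28.7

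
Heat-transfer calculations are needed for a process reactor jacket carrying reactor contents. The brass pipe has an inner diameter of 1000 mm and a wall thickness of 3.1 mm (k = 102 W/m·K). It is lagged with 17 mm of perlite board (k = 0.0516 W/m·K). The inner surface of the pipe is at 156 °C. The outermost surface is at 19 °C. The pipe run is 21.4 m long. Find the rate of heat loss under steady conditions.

Per-layer cylindrical resistances, series-summed:
R_brass pipe wall = ln(503.1/500)/(2π×102×21.4) = 4.507×10^-7 K/W
R_perlite board = ln(520.1/503.1)/(2π×0.0516×21.4) = 0.00479 K/W
R_total = 0.00479 K/W
Q = ΔT/R_total = 137/0.00479

Q ≈ 28600 W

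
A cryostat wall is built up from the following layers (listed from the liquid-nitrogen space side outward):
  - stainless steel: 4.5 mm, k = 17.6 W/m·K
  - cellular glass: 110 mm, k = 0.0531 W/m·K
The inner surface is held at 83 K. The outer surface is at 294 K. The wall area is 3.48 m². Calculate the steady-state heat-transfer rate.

Q ≈ 354 W

Treating each layer as a thermal resistance in series:
R_stainless steel = L/(kA) = 0.0045/(17.6×3.48) = 7.347×10^-5 K/W
R_cellular glass = L/(kA) = 0.11/(0.0531×3.48) = 0.5953 K/W
R_total = 0.5954 K/W
Q = ΔT / R_total = 211 / 0.5954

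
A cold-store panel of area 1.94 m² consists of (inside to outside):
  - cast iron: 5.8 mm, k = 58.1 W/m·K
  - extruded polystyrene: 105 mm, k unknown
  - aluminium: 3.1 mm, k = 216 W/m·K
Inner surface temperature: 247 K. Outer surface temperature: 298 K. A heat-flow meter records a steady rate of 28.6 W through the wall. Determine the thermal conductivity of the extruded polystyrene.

k ≈ 0.0304 W/(m·K)

Thermal resistances in series:
R_cast iron = L/(kA) = 0.0058/(58.1×1.94) = 5.146×10^-5 K/W
R_aluminium = L/(kA) = 0.0031/(216×1.94) = 7.398×10^-6 K/W
Sum of known resistances R_other = 5.886×10^-5 K/W
Total R = ΔT/Q = 51/28.6 = 1.783 K/W
R_extruded polystyrene = R_total − R_other = 1.783 K/W
k = L/(R·A) = 0.105/(1.783×1.94)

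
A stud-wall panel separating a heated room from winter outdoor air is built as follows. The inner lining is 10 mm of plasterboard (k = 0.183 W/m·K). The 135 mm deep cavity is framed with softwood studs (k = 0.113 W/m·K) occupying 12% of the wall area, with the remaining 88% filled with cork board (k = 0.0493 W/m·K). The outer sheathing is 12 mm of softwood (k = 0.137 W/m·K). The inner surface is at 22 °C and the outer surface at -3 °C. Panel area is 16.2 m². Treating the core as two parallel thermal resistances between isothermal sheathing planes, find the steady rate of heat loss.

Q ≈ 161 W

Sheathing layers in series; stud and cavity paths in parallel between them.
R_inner = 0.01/(0.183×16.2) = 0.003373 K/W
R_stud  = 0.135/(0.113×0.12×16.2) = 0.6146 K/W
R_cav   = 0.135/(0.0493×0.88×16.2) = 0.1921 K/W
1/R_core = 1/R_stud + 1/R_cav → R_core = 0.1463 K/W
R_outer = 0.012/(0.137×16.2) = 0.005407 K/W
R_total = 0.1551 K/W
Q = ΔT/R_total = 25/0.1551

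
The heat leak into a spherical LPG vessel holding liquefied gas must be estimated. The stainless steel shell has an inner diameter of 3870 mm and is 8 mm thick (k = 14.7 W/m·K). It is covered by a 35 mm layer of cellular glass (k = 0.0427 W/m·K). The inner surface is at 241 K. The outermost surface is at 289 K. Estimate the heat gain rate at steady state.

Spherical conduction: R = (1/r_in − 1/r_out)/(4πk) per layer; series-sum.
R_stainless steel shell = (1/1.935 − 1/1.943)/(4π×14.7) = 1.152×10^-5 K/W
R_cellular glass = (1/1.943 − 1/1.978)/(4π×0.0427) = 0.01697 K/W
R_total = 0.01698 K/W
Q = ΔT/R_total = 48/0.01698

Q ≈ 2830 W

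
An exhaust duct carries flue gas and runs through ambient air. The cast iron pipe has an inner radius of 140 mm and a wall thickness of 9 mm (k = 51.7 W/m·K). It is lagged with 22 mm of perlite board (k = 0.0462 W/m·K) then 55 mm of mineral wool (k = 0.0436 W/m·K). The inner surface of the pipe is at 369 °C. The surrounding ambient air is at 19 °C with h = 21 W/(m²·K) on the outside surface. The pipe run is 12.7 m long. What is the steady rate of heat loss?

Q ≈ 2910 W

Radial resistances (cylindrical: R_cond = ln(r_o/r_i)/(2πkL), R_conv = 1/(h·2πrL)):
R_cast iron pipe wall = ln(149/140)/(2π×51.7×12.7) = 1.51×10^-5 K/W
R_perlite board = ln(171/149)/(2π×0.0462×12.7) = 0.03736 K/W
R_mineral wool = ln(226/171)/(2π×0.0436×12.7) = 0.08016 K/W
R_outer film = 1/(h_o·2πr_oL) = 1/(21×2π×0.226×12.7) = 0.002641 K/W
R_total = 0.1202 K/W
Q = ΔT/R_total = 350/0.1202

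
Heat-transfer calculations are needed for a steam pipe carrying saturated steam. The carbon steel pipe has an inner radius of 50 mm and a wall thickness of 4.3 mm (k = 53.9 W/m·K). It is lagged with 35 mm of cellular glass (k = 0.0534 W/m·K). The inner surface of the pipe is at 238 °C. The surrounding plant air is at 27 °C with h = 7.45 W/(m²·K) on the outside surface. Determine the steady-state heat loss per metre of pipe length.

Radial resistances (cylindrical: R_cond = ln(r_o/r_i)/(2πkL), R_conv = 1/(h·2πrL)):
R_carbon steel pipe wall = ln(54.3/50)/(2π×53.9×1) = 2.436×10^-4 K/W
R_cellular glass = ln(89.3/54.3)/(2π×0.0534×1) = 1.483 K/W
R_outer film = 1/(h_o·2πr_oL) = 1/(7.45×2π×0.0893×1) = 0.2392 K/W
R_total = 1.722 K/W
Q = ΔT/R_total = 211/1.722

q′ ≈ 123 W/m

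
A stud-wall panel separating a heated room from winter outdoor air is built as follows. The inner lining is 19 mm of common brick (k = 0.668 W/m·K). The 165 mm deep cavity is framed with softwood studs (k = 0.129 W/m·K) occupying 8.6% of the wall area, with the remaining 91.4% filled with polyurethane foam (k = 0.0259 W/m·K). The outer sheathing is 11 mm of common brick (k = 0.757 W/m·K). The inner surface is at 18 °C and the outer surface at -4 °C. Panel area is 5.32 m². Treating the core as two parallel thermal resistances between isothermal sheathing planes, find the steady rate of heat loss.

Q ≈ 24.4 W

Sheathing layers in series; stud and cavity paths in parallel between them.
R_inner = 0.019/(0.668×5.32) = 0.005346 K/W
R_stud  = 0.165/(0.129×0.086×5.32) = 2.796 K/W
R_cav   = 0.165/(0.0259×0.914×5.32) = 1.31 K/W
1/R_core = 1/R_stud + 1/R_cav → R_core = 0.8921 K/W
R_outer = 0.011/(0.757×5.32) = 0.002731 K/W
R_total = 0.9002 K/W
Q = ΔT/R_total = 22/0.9002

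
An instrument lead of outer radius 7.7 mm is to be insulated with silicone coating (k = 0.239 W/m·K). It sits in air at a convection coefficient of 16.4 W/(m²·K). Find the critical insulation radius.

For a cylinder r_cr = k/h = 0.239/16.4
r_cr = 14.6 mm; since the bare radius (7.7 mm) is below r_cr, adding a thin layer of insulation will *increase* heat loss.

r_cr ≈ 14.6 mm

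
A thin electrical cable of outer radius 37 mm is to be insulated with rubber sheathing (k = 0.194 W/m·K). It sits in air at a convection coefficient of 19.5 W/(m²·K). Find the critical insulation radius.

r_cr ≈ 9.95 mm

For a cylinder r_cr = k/h = 0.194/19.5
r_cr = 9.95 mm; since the bare radius (37 mm) is above r_cr, any added insulation will reduce heat loss.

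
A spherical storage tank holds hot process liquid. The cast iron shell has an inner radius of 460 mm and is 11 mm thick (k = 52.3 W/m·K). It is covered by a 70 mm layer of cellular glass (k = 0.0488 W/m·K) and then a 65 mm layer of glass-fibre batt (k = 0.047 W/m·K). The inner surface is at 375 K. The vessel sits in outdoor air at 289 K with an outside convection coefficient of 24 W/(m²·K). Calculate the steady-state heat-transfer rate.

Q ≈ 108 W

Spherical conduction: R = (1/r_in − 1/r_out)/(4πk) per layer; series-sum.
R_cast iron shell = (1/0.46 − 1/0.471)/(4π×52.3) = 7.725×10^-5 K/W
R_cellular glass = (1/0.471 − 1/0.541)/(4π×0.0488) = 0.448 K/W
R_glass-fibre batt = (1/0.541 − 1/0.606)/(4π×0.047) = 0.3357 K/W
R_outer film = 1/(h·4πr_o²) = 1/(24×4π×0.606²) = 0.009029 K/W
R_total = 0.7928 K/W
Q = ΔT/R_total = 86/0.7928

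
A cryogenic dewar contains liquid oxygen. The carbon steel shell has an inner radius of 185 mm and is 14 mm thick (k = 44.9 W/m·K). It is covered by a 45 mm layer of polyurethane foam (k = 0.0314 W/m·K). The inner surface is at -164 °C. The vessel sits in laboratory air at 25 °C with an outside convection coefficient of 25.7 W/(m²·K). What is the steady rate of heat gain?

For a spherical shell R = (1/r₁ − 1/r₂)/(4πk); film R = 1/(h·4πr²). In series:
R_carbon steel shell = (1/0.185 − 1/0.199)/(4π×44.9) = 6.74×10^-4 K/W
R_polyurethane foam = (1/0.199 − 1/0.244)/(4π×0.0314) = 2.349 K/W
R_outer film = 1/(h·4πr_o²) = 1/(25.7×4π×0.244²) = 0.05201 K/W
R_total = 2.401 K/W
Q = ΔT/R_total = 189/2.401

Q ≈ 78.7 W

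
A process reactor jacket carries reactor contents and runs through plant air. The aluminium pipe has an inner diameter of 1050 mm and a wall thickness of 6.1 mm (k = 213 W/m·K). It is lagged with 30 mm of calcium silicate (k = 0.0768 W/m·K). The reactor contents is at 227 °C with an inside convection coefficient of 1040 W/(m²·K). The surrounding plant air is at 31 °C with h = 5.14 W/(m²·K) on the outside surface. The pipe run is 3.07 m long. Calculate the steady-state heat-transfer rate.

For a radial system each layer contributes R = ln(r_out/r_in)/(2πkL); films add R = 1/(hA).
R_inner film = 1/(h_i·2πr₁L) = 1/(1040×2π×0.525×3.07) = 9.495×10^-5 K/W
R_aluminium pipe wall = ln(531.1/525)/(2π×213×3.07) = 2.812×10^-6 K/W
R_calcium silicate = ln(561.1/531.1)/(2π×0.0768×3.07) = 0.03709 K/W
R_outer film = 1/(h_o·2πr_oL) = 1/(5.14×2π×0.5611×3.07) = 0.01798 K/W
R_total = 0.05517 K/W
Q = ΔT/R_total = 196/0.05517

Q ≈ 3550 W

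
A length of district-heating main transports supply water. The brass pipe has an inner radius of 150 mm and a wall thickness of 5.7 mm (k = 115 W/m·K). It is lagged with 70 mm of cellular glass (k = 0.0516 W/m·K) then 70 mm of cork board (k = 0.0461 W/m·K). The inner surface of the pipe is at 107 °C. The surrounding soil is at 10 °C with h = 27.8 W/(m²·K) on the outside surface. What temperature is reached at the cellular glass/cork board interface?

T ≈ 54 °C

Cylindrical conduction, so R = ln(r₂/r₁)/(2πkL) per layer, in series:
R_brass pipe wall = ln(155.7/150)/(2π×115×1) = 5.162×10^-5 K/W
R_cellular glass = ln(225.7/155.7)/(2π×0.0516×1) = 1.145 K/W
R_cork board = ln(295.7/225.7)/(2π×0.0461×1) = 0.9326 K/W
R_outer film = 1/(h_o·2πr_oL) = 1/(27.8×2π×0.2957×1) = 0.01936 K/W
R_total = 2.097 K/W
Q = ΔT/R_total = 97/2.097
Q = 46.3 W/m
T_interface = T_inner − Q·ΣR(inner→interface) = 107 − 46.3×1.145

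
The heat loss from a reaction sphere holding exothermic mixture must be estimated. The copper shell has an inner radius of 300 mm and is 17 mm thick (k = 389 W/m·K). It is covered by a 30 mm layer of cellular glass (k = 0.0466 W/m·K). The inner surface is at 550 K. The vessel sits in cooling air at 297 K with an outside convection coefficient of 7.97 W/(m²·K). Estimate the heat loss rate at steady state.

Radial (spherical) resistances in series:
R_copper shell = (1/0.3 − 1/0.317)/(4π×389) = 3.657×10^-5 K/W
R_cellular glass = (1/0.317 − 1/0.347)/(4π×0.0466) = 0.4657 K/W
R_outer film = 1/(h·4πr_o²) = 1/(7.97×4π×0.347²) = 0.08292 K/W
R_total = 0.5487 K/W
Q = ΔT/R_total = 253/0.5487

Q ≈ 461 W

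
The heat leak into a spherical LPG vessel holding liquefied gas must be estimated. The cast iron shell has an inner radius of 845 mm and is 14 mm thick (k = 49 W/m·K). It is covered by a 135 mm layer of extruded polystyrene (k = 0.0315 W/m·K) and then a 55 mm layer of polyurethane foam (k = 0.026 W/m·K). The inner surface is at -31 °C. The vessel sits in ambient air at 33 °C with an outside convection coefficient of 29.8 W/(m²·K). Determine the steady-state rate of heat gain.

Radial (spherical) resistances in series:
R_cast iron shell = (1/0.845 − 1/0.859)/(4π×49) = 3.132×10^-5 K/W
R_extruded polystyrene = (1/0.859 − 1/0.994)/(4π×0.0315) = 0.3994 K/W
R_polyurethane foam = (1/0.994 − 1/1.049)/(4π×0.026) = 0.1614 K/W
R_outer film = 1/(h·4πr_o²) = 1/(29.8×4π×1.049²) = 0.002427 K/W
R_total = 0.5633 K/W
Q = ΔT/R_total = 64/0.5633

Q ≈ 114 W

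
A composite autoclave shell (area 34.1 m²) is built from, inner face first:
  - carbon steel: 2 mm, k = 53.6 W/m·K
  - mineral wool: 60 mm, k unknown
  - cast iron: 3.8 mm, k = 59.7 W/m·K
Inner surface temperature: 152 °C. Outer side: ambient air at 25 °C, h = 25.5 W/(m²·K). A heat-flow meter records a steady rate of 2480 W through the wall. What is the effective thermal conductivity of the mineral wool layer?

Model the wall as resistances in series:
R_carbon steel = L/(kA) = 0.002/(53.6×34.1) = 1.094×10^-6 K/W
R_cast iron = L/(kA) = 0.0038/(59.7×34.1) = 1.867×10^-6 K/W
R_outer film = 1/(h_o·A) = 1/(25.5×34.1) = 0.00115 K/W
Sum of known resistances R_other = 0.001153 K/W
Total R = ΔT/Q = 127/2480 = 0.05121 K/W
R_mineral wool = R_total − R_other = 0.05006 K/W
k = L/(R·A) = 0.06/(0.05006×34.1)

k ≈ 0.0352 W/(m·K)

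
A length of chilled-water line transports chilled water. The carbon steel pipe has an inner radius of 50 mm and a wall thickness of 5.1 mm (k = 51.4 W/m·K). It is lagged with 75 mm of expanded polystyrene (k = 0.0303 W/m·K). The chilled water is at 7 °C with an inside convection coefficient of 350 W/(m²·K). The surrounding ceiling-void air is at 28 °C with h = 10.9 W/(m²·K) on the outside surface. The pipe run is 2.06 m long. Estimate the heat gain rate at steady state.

Q ≈ 9.33 W

Treating each annulus and film as a series resistance:
R_inner film = 1/(h_i·2πr₁L) = 1/(350×2π×0.05×2.06) = 0.004415 K/W
R_carbon steel pipe wall = ln(55.1/50)/(2π×51.4×2.06) = 1.46×10^-4 K/W
R_expanded polystyrene = ln(130.1/55.1)/(2π×0.0303×2.06) = 2.191 K/W
R_outer film = 1/(h_o·2πr_oL) = 1/(10.9×2π×0.1301×2.06) = 0.05448 K/W
R_total = 2.25 K/W
Q = ΔT/R_total = 21/2.25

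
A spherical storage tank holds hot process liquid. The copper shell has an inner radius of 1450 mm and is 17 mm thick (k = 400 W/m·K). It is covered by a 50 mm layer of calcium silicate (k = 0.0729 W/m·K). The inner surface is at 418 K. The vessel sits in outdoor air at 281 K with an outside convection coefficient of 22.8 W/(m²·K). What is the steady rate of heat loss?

Q ≈ 5260 W

For a spherical shell R = (1/r₁ − 1/r₂)/(4πk); film R = 1/(h·4πr²). In series:
R_copper shell = (1/1.45 − 1/1.467)/(4π×400) = 1.59×10^-6 K/W
R_calcium silicate = (1/1.467 − 1/1.517)/(4π×0.0729) = 0.02453 K/W
R_outer film = 1/(h·4πr_o²) = 1/(22.8×4π×1.517²) = 0.001517 K/W
R_total = 0.02604 K/W
Q = ΔT/R_total = 137/0.02604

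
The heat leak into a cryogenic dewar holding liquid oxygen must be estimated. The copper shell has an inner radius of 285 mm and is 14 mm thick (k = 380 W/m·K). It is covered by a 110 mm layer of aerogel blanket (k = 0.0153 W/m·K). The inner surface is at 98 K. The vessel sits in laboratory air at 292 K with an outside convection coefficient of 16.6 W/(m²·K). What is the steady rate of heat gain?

Q ≈ 41.2 W

Each spherical layer contributes R = (1/r_i − 1/r_o)/(4πk):
R_copper shell = (1/0.285 − 1/0.299)/(4π×380) = 3.44×10^-5 K/W
R_aerogel blanket = (1/0.299 − 1/0.409)/(4π×0.0153) = 4.678 K/W
R_outer film = 1/(h·4πr_o²) = 1/(16.6×4π×0.409²) = 0.02866 K/W
R_total = 4.707 K/W
Q = ΔT/R_total = 194/4.707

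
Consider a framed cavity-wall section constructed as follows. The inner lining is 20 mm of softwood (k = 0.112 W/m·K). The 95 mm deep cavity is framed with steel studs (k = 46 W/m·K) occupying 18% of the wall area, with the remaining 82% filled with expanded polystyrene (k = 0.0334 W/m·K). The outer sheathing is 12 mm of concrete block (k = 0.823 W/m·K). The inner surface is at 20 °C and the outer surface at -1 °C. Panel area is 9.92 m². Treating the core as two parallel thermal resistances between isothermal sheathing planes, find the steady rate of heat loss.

Sheathing layers in series; stud and cavity paths in parallel between them.
R_inner = 0.02/(0.112×9.92) = 0.018 K/W
R_stud  = 0.095/(46×0.18×9.92) = 0.001157 K/W
R_cav   = 0.095/(0.0334×0.82×9.92) = 0.3497 K/W
1/R_core = 1/R_stud + 1/R_cav → R_core = 0.001153 K/W
R_outer = 0.012/(0.823×9.92) = 0.00147 K/W
R_total = 0.02062 K/W
Q = ΔT/R_total = 21/0.02062

Q ≈ 1020 W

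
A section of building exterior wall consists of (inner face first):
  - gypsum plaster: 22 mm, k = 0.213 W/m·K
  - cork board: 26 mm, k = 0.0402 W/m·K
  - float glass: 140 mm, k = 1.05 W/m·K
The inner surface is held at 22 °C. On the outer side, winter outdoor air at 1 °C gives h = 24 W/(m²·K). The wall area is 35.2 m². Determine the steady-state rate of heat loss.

Model the wall as resistances in series:
R_gypsum plaster = L/(kA) = 0.022/(0.213×35.2) = 0.002934 K/W
R_cork board = L/(kA) = 0.026/(0.0402×35.2) = 0.01837 K/W
R_float glass = L/(kA) = 0.14/(1.05×35.2) = 0.003788 K/W
R_outer film = 1/(h_o·A) = 1/(24×35.2) = 0.001184 K/W
R_total = 0.02628 K/W
Q = ΔT / R_total = 21 / 0.02628

Q ≈ 799 W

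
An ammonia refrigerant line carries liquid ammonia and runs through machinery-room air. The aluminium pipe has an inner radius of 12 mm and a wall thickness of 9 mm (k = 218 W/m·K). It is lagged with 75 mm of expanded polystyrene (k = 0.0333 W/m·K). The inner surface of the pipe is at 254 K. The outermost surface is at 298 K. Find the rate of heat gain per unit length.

Radial resistances (cylindrical: R_cond = ln(r_o/r_i)/(2πkL), R_conv = 1/(h·2πrL)):
R_aluminium pipe wall = ln(21/12)/(2π×218×1) = 4.086×10^-4 K/W
R_expanded polystyrene = ln(96/21)/(2π×0.0333×1) = 7.264 K/W
R_total = 7.264 K/W
Q = ΔT/R_total = 44/7.264

q′ ≈ 6.06 W/m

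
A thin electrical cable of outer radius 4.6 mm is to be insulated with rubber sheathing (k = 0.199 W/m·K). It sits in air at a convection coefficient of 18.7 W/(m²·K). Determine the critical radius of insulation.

r_cr ≈ 10.6 mm

For a cylinder r_cr = k/h = 0.199/18.7
r_cr = 10.6 mm; since the bare radius (4.6 mm) is below r_cr, adding a thin layer of insulation will *increase* heat loss.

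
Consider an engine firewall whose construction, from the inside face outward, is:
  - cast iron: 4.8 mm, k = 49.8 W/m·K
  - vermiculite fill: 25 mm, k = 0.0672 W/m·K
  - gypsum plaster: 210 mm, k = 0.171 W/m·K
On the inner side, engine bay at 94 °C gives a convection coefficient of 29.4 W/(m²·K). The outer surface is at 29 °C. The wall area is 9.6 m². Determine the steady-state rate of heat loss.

Thermal resistances in series:
R_inner film = 1/(h_i·A) = 1/(29.4×9.6) = 0.003543 K/W
R_cast iron = L/(kA) = 0.0048/(49.8×9.6) = 1.004×10^-5 K/W
R_vermiculite fill = L/(kA) = 0.025/(0.0672×9.6) = 0.03875 K/W
R_gypsum plaster = L/(kA) = 0.21/(0.171×9.6) = 0.1279 K/W
R_total = 0.1702 K/W
Q = ΔT / R_total = 65 / 0.1702

Q ≈ 382 W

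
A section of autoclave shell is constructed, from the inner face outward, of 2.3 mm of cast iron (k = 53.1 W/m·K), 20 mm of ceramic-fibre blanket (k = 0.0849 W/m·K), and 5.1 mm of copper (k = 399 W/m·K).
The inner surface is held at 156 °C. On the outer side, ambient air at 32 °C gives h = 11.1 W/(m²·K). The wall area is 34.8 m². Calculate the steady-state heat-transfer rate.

Q ≈ 13200 W

Using the resistance-network approach (series):
R_cast iron = L/(kA) = 0.0023/(53.1×34.8) = 1.245×10^-6 K/W
R_ceramic-fibre blanket = L/(kA) = 0.02/(0.0849×34.8) = 0.006769 K/W
R_copper = L/(kA) = 0.0051/(399×34.8) = 3.673×10^-7 K/W
R_outer film = 1/(h_o·A) = 1/(11.1×34.8) = 0.002589 K/W
R_total = 0.00936 K/W
Q = ΔT / R_total = 124 / 0.00936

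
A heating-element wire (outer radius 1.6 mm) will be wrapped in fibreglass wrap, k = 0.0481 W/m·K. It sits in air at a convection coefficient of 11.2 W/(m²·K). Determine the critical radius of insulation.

For a cylinder r_cr = k/h = 0.0481/11.2
r_cr = 4.29 mm; since the bare radius (1.6 mm) is below r_cr, adding a thin layer of insulation will *increase* heat loss.

r_cr ≈ 4.29 mm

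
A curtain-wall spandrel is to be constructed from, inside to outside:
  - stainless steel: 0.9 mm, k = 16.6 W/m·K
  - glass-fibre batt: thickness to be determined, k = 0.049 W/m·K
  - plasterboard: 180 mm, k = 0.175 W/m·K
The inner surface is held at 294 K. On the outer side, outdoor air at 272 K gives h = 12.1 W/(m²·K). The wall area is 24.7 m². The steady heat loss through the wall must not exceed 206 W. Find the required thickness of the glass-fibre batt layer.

Series thermal resistances:
R_stainless steel = L/(kA) = 0.0009/(16.6×24.7) = 2.195×10^-6 K/W
R_plasterboard = L/(kA) = 0.18/(0.175×24.7) = 0.04164 K/W
R_outer film = 1/(h_o·A) = 1/(12.1×24.7) = 0.003346 K/W
Sum of the known resistances R_other = 0.04499 K/W
Required total resistance R_tot = ΔT/Q_allow = 22/206 = 0.1068 K/W
R_glass-fibre batt = R_tot − R_other = 0.06181 K/W
L = R·k·A = 0.06181×0.049×24.7

L ≈ 74.8 mm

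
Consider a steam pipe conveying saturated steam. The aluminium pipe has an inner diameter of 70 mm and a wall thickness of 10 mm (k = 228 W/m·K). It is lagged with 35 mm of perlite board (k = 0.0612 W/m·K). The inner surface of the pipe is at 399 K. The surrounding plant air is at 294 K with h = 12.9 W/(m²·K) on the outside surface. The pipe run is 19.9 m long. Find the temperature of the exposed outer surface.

T ≈ 304 K

Per-layer cylindrical resistances, series-summed:
R_aluminium pipe wall = ln(45/35)/(2π×228×19.9) = 8.816×10^-6 K/W
R_perlite board = ln(80/45)/(2π×0.0612×19.9) = 0.07519 K/W
R_outer film = 1/(h_o·2πr_oL) = 1/(12.9×2π×0.08×19.9) = 0.00775 K/W
R_total = 0.08295 K/W
Q = ΔT/R_total = 105/0.08295
Q = 1270 W
T_interface = T_inner − Q·ΣR(inner→interface) = 399 − 1270×0.0752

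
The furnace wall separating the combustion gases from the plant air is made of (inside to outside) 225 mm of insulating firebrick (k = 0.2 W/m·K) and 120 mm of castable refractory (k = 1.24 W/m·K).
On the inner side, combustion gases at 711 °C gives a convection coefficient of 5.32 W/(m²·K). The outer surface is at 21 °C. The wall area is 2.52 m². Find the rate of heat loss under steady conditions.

Using the resistance-network approach (series):
R_inner film = 1/(h_i·A) = 1/(5.32×2.52) = 0.07459 K/W
R_insulating firebrick = L/(kA) = 0.225/(0.2×2.52) = 0.4464 K/W
R_castable refractory = L/(kA) = 0.12/(1.24×2.52) = 0.0384 K/W
R_total = 0.5594 K/W
Q = ΔT / R_total = 690 / 0.5594

Q ≈ 1230 W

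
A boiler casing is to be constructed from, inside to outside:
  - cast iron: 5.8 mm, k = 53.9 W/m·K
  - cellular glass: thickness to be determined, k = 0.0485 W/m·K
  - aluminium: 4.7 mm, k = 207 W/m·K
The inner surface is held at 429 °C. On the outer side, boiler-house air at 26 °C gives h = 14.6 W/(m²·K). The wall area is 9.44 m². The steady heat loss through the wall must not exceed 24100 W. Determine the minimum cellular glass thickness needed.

L ≈ 4.33 mm

Model the wall as resistances in series:
R_cast iron = L/(kA) = 0.0058/(53.9×9.44) = 1.14×10^-5 K/W
R_aluminium = L/(kA) = 0.0047/(207×9.44) = 2.405×10^-6 K/W
R_outer film = 1/(h_o·A) = 1/(14.6×9.44) = 0.007256 K/W
Sum of the known resistances R_other = 0.007269 K/W
Required total resistance R_tot = ΔT/Q_allow = 403/24100 = 0.01672 K/W
R_cellular glass = R_tot − R_other = 0.009453 K/W
L = R·k·A = 0.009453×0.0485×9.44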